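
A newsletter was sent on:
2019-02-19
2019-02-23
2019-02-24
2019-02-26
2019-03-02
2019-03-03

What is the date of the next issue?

2019-03-05

The gap pattern 4, 1, 2, 4, 1 repeats every 3 events.
These are the Tuesdays, Saturdays and Sundays of each week.
Next Tuesday: 2019-03-05.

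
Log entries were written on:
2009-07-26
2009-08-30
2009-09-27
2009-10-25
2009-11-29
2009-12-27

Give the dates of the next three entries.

These are Sundays with 35, 28, 28, 35, 28-day gaps.
Each is the final Sunday of its month — 2009-08-30 is past the 28th, so '4th Sunday' doesn't fit.
January 2010 ends with Sunday 2010-01-31.
February 2010 ends with Sunday 2010-02-28.
March 2010 ends with Sunday 2010-03-28.

2010-01-31, 2010-02-28, 2010-03-28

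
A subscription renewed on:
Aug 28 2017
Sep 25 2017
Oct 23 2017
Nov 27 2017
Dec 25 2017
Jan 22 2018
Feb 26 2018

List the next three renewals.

Mar 26 2018, Apr 23 2018, May 28 2018

All dates are Mondays, 28, 28, 35, 28, 28, 35 days apart.
Specifically, the 4th Monday of each month.
4th Monday of March 2018: Mar 26 2018.
April 2018 — 4th Monday is Apr 23 2018.
May 2018 — 4th Monday is May 28 2018.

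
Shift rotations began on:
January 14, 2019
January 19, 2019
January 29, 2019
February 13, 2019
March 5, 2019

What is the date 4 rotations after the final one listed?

July 13, 2019

Gaps: 5, 10, 15, 20 days — each gap is 5 larger than the previous one.
Next gap: 25 days. March 5, 2019 + 25 days = March 30, 2019.
Next gap: 30 days. March 30, 2019 + 30 days = April 29, 2019.
Next gap: 35 days. April 29, 2019 + 35 days = June 3, 2019.
Next gap: 40 days. June 3, 2019 + 40 days = July 13, 2019.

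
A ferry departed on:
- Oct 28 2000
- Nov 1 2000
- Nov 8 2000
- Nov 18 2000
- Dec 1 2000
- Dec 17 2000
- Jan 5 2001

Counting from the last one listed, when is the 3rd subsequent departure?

Mar 21 2001

The spacing grows by 3 each time: 4, 7, 10, 13, 16, 19 days.
Next gap: 22 days. Jan 5 2001 + 22 days = Jan 27 2001.
Next gap: 25 days. Jan 27 2001 + 25 days = Feb 21 2001.
Next gap: 28 days. Feb 21 2001 + 28 days = Mar 21 2001.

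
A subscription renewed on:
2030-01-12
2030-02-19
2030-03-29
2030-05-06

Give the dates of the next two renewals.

Every event comes 38 days after the last (38, 38, 38).
2030-05-06 + 38 days = 2030-06-13.
2030-06-13 + 38 days = 2030-07-21.

2030-06-13, 2030-07-21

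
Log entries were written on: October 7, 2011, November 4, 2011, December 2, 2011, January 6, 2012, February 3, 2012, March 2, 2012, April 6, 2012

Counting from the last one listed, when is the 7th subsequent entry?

November 2, 2012

These are Fridays at 28- or 35-day spacing (28, 28, 35, 28, 28, 35).
The pattern: 1st Friday of the month.
1st Friday of May 2012: May 4, 2012.
1st Friday of June 2012: June 1, 2012.
July 2012 — 1st Friday is July 6, 2012.
1st Friday of August 2012: August 3, 2012.
1st Friday of September 2012: September 7, 2012.
October 2012 — 1st Friday is October 5, 2012.
1st Friday of November 2012: November 2, 2012.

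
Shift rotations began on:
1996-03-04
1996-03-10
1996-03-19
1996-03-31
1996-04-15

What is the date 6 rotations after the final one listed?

1996-09-15

The spacing grows by 3 each time: 6, 9, 12, 15 days.
Next gap: 18 days. 1996-04-15 + 18 days = 1996-05-03.
Next gap: 21 days. 1996-05-03 + 21 days = 1996-05-24.
Next gap: 24 days. 1996-05-24 + 24 days = 1996-06-17.
Next gap: 27 days. 1996-06-17 + 27 days = 1996-07-14.
Next gap: 30 days. 1996-07-14 + 30 days = 1996-08-13.
Next gap: 33 days. 1996-08-13 + 33 days = 1996-09-15.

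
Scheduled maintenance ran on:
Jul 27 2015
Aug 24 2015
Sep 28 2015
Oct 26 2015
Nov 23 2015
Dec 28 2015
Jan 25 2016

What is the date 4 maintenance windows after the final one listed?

These are Mondays at 28- or 35-day spacing (28, 35, 28, 28, 35, 28).
The pattern: 4th Monday of the month.
4th Monday of February 2016: Feb 22 2016.
4th Monday of March 2016: Mar 28 2016.
April 2016 — 4th Monday is Apr 25 2016.
May 2016 — 4th Monday is May 23 2016.

May 23 2016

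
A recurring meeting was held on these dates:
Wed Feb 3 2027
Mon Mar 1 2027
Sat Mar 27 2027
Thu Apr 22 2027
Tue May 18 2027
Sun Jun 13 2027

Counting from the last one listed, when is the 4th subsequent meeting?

The spacing is 26, 26, 26, 26, 26 days — always 26 days.
Sun Jun 13 2027 + 26 days = Fri Jul 9 2027.
Fri Jul 9 2027 + 26 days = Wed Aug 4 2027.
Wed Aug 4 2027 + 26 days = Mon Aug 30 2027.
Mon Aug 30 2027 + 26 days = Sat Sep 25 2027.

Sat Sep 25 2027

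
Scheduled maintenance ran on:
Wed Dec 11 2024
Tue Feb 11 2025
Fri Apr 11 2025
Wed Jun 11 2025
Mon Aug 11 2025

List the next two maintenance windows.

Each date is the 11th; the gaps (62, 59, 61, 61) track the month lengths.
The rule is the 11th of every 2 months.
Next: October 2025 → Sat Oct 11 2025.
Next: December 2025 → Thu Dec 11 2025.

Sat Oct 11 2025, Thu Dec 11 2025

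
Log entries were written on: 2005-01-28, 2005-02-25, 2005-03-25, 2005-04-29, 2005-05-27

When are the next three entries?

Every date is a Friday; gaps 28, 28, 35, 28 days.
Each is the last Friday of its month (at least one falls on the 29th or later, ruling out '4th Friday').
June 2005 ends with Friday 2005-06-24.
Last Friday of July 2005: 2005-07-29.
Last Friday of August 2005: 2005-08-26.

2005-06-24, 2005-07-29, 2005-08-26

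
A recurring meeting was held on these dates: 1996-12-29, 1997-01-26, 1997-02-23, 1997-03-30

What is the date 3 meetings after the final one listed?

1997-06-29

Every date is a Sunday; gaps 28, 28, 35 days.
Each is the last Sunday of its month (at least one falls on the 29th or later, ruling out '4th Sunday').
Last Sunday of April 1997: 1997-04-27.
Last Sunday of May 1997: 1997-05-25.
Last Sunday of June 1997: 1997-06-29.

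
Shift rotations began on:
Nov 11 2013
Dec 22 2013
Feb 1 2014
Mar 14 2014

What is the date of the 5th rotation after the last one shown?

The spacing is 41, 41, 41 days — always 41 days.
Mar 14 2014 + 41 days = Apr 24 2014.
Apr 24 2014 + 41 days = Jun 4 2014.
Jun 4 2014 + 41 days = Jul 15 2014.
Jul 15 2014 + 41 days = Aug 25 2014.
Aug 25 2014 + 41 days = Oct 5 2014.

Oct 5 2014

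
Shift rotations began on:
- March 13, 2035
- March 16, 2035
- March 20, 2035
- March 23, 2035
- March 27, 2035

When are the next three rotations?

Gaps: 3, 4, 3, 4 days — not constant, but cyclic with period 2.
The events fall on every Tuesday and Friday.
Next Friday: March 30, 2035.
Next Tuesday: April 3, 2035.
The following Friday is April 6, 2035.

March 30, 2035; April 3, 2035; April 6, 2035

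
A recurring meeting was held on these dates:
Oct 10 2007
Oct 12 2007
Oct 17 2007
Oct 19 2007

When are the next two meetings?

Gaps: 2, 5, 2 days — not constant, but cyclic with period 2.
The events fall on every Wednesday and Friday.
The following Wednesday is Oct 24 2007.
Next Friday: Oct 26 2007.

Oct 24 2007, Oct 26 2007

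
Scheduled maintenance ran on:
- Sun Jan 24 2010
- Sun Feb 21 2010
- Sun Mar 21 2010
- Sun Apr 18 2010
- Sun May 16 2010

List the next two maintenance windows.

Sun Jun 13 2010, Sun Jul 11 2010

Every event comes 28 days after the last (28, 28, 28, 28).
Sun May 16 2010 + 28 days = Sun Jun 13 2010.
Sun Jun 13 2010 + 28 days = Sun Jul 11 2010.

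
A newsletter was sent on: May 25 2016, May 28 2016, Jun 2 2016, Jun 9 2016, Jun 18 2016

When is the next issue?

Intervals are 3, 5, 7, 9 days — an arithmetic progression with common difference 2.
Next gap: 11 days. Jun 18 2016 + 11 days = Jun 29 2016.

Jun 29 2016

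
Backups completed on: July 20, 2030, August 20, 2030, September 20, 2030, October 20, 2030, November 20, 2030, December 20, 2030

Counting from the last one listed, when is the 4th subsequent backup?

April 20, 2031

The day-of-month is always 20 (31, 31, 30, 31, 30 days between events).
So this recurs on the 20th of each month.
Next: January 2031 → January 20, 2031.
Next: February 2031 → February 20, 2031.
Next: March 2031 → March 20, 2031.
Next: April 2031 → April 20, 2031.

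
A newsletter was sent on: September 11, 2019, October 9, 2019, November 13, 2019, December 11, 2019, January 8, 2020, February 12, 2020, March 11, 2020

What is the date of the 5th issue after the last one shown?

August 12, 2020

These are Wednesdays at 28- or 35-day spacing (28, 35, 28, 28, 35, 28).
The pattern: 2nd Wednesday of the month.
April 2020 — 2nd Wednesday is April 8, 2020.
2nd Wednesday of May 2020: May 13, 2020.
2nd Wednesday of June 2020: June 10, 2020.
July 2020 — 2nd Wednesday is July 8, 2020.
August 2020 — 2nd Wednesday is August 12, 2020.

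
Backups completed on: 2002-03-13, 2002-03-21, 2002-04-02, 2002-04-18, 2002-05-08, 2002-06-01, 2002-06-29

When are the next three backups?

2002-07-31, 2002-09-05, 2002-10-15

Gaps: 8, 12, 16, 20, 24, 28 days — each gap is 4 larger than the previous one.
Next gap: 32 days. 2002-06-29 + 32 days = 2002-07-31.
Next gap: 36 days. 2002-07-31 + 36 days = 2002-09-05.
Next gap: 40 days. 2002-09-05 + 40 days = 2002-10-15.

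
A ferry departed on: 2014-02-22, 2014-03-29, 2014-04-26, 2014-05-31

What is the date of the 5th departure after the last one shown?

These are Saturdays with 35, 28, 35-day gaps.
Each is the final Saturday of its month — 2014-03-29 is past the 28th, so '4th Saturday' doesn't fit.
Last Saturday of June 2014: 2014-06-28.
July 2014 ends with Saturday 2014-07-26.
August 2014 ends with Saturday 2014-08-30.
Last Saturday of September 2014: 2014-09-27.
October 2014 ends with Saturday 2014-10-25.

2014-10-25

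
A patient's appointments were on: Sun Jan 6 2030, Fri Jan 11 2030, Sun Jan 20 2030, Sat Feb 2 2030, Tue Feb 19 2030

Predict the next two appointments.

Gaps: 5, 9, 13, 17 days — each gap is 4 larger than the previous one.
Next gap: 21 days. Tue Feb 19 2030 + 21 days = Tue Mar 12 2030.
Next gap: 25 days. Tue Mar 12 2030 + 25 days = Sat Apr 6 2030.

Tue Mar 12 2030, Sat Apr 6 2030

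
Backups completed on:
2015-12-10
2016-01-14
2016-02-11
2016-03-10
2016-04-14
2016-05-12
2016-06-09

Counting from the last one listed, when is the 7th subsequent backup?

2017-01-12

Gaps: 35, 28, 28, 35, 28, 28 days — a mix of 28 and 35. Every date is a Thursday.
Each is the 2nd Thursday of its month.
July 2016 — 2nd Thursday is 2016-07-14.
August 2016 — 2nd Thursday is 2016-08-11.
2nd Thursday of September 2016: 2016-09-08.
2nd Thursday of October 2016: 2016-10-13.
November 2016 — 2nd Thursday is 2016-11-10.
December 2016 — 2nd Thursday is 2016-12-08.
January 2017 — 2nd Thursday is 2017-01-12.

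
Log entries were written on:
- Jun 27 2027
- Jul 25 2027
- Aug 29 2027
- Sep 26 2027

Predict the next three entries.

Oct 31 2027, Nov 28 2027, Dec 26 2027

These are Sundays with 28, 35, 28-day gaps.
Each is the final Sunday of its month — Aug 29 2027 is past the 28th, so '4th Sunday' doesn't fit.
Last Sunday of October 2027: Oct 31 2027.
Last Sunday of November 2027: Nov 28 2027.
December 2027 ends with Sunday Dec 26 2027.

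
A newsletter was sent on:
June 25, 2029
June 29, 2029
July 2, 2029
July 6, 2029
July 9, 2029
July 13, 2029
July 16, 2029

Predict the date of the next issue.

Every event lands on a Monday or Friday (gaps cycle 4, 3, 4, 3, 4, 3).
So the schedule is: every Monday and Friday.
Next Friday: July 20, 2029.

July 20, 2029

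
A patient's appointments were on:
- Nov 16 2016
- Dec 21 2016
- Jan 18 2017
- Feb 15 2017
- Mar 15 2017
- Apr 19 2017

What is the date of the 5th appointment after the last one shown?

Sep 20 2017

Gaps: 35, 28, 28, 28, 35 days — a mix of 28 and 35. Every date is a Wednesday.
Each is the 3rd Wednesday of its month.
3rd Wednesday of May 2017: May 17 2017.
3rd Wednesday of June 2017: Jun 21 2017.
July 2017 — 3rd Wednesday is Jul 19 2017.
August 2017 — 3rd Wednesday is Aug 16 2017.
3rd Wednesday of September 2017: Sep 20 2017.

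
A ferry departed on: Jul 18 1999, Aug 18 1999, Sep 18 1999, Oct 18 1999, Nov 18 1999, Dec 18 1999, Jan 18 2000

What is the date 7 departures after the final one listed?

Aug 18 2000

The day-of-month is always 18 (31, 31, 30, 31, 30, 31 days between events).
So this recurs on the 18th of each month.
February 2000: Feb 18 2000.
Next: March 2000 → Mar 18 2000.
Next: April 2000 → Apr 18 2000.
May 2000: May 18 2000.
Next: June 2000 → Jun 18 2000.
July 2000: Jul 18 2000.
Next: August 2000 → Aug 18 2000.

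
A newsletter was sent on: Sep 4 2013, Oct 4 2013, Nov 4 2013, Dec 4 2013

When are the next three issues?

Each date is the 4th; the gaps (30, 31, 30) track the month lengths.
The rule is the 4th of each month.
January 2014: Jan 4 2014.
February 2014: Feb 4 2014.
March 2014: Mar 4 2014.

Jan 4 2014, Feb 4 2014, Mar 4 2014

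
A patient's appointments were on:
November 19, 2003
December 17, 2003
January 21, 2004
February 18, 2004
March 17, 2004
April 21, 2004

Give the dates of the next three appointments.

May 19, 2004; June 16, 2004; July 21, 2004

These are Wednesdays at 28- or 35-day spacing (28, 35, 28, 28, 35).
The pattern: 3rd Wednesday of the month.
3rd Wednesday of May 2004: May 19, 2004.
June 2004 — 3rd Wednesday is June 16, 2004.
July 2004 — 3rd Wednesday is July 21, 2004.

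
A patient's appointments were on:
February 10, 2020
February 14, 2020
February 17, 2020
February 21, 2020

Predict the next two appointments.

Every event lands on a Monday or Friday (gaps cycle 4, 3, 4).
So the schedule is: every Monday and Friday.
Next Monday: February 24, 2020.
Next Friday: February 28, 2020.

February 24, 2020; February 28, 2020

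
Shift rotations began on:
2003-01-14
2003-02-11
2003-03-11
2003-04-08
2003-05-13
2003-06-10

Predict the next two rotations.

All dates are Tuesdays, 28, 28, 28, 35, 28 days apart.
Specifically, the 2nd Tuesday of each month.
2nd Tuesday of July 2003: 2003-07-08.
August 2003 — 2nd Tuesday is 2003-08-12.

2003-07-08, 2003-08-12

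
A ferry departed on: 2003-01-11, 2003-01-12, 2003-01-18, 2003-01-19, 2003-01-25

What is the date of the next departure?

2003-01-26

Gaps: 1, 6, 1, 6 days — not constant, but cyclic with period 2.
The events fall on every Saturday and Sunday.
Next Sunday: 2003-01-26.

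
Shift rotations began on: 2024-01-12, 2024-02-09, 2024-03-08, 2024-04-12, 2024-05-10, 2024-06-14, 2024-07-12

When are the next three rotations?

2024-08-09, 2024-09-13, 2024-10-11

These are Fridays at 28- or 35-day spacing (28, 28, 35, 28, 35, 28).
The pattern: 2nd Friday of the month.
2nd Friday of August 2024: 2024-08-09.
September 2024 — 2nd Friday is 2024-09-13.
October 2024 — 2nd Friday is 2024-10-11.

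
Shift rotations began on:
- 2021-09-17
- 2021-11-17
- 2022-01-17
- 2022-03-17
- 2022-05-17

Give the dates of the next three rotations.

2022-07-17, 2022-09-17, 2022-11-17

The day-of-month is always 17 (61, 61, 59, 61 days between events).
So this recurs on the 17th of every 2 months.
July 2022: 2022-07-17.
Next: September 2022 → 2022-09-17.
Next: November 2022 → 2022-11-17.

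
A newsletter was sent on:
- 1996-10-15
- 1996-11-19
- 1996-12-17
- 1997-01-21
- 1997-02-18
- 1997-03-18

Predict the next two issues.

Gaps: 35, 28, 35, 28, 28 days — a mix of 28 and 35. Every date is a Tuesday.
Each is the 3rd Tuesday of its month.
3rd Tuesday of April 1997: 1997-04-15.
May 1997 — 3rd Tuesday is 1997-05-20.

1997-04-15, 1997-05-20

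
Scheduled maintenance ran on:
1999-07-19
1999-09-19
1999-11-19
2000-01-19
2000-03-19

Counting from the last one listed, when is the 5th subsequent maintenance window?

2001-01-19

Each date is the 19th; the gaps (62, 61, 61, 60) track the month lengths.
The rule is the 19th of every 2 months.
Next: May 2000 → 2000-05-19.
July 2000: 2000-07-19.
Next: September 2000 → 2000-09-19.
Next: November 2000 → 2000-11-19.
January 2001: 2001-01-19.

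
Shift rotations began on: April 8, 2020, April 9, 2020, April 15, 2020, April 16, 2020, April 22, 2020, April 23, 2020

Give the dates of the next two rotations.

April 29, 2020; April 30, 2020

Every event lands on a Wednesday or Thursday (gaps cycle 1, 6, 1, 6, 1).
So the schedule is: every Wednesday and Thursday.
The following Wednesday is April 29, 2020.
The following Thursday is April 30, 2020.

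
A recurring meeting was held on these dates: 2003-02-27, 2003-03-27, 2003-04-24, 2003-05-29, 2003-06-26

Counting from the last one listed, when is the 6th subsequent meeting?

2003-12-25

These are Thursdays with 28, 28, 35, 28-day gaps.
Each is the final Thursday of its month — 2003-05-29 is past the 28th, so '4th Thursday' doesn't fit.
July 2003 ends with Thursday 2003-07-31.
Last Thursday of August 2003: 2003-08-28.
Last Thursday of September 2003: 2003-09-25.
October 2003 ends with Thursday 2003-10-30.
November 2003 ends with Thursday 2003-11-27.
Last Thursday of December 2003: 2003-12-25.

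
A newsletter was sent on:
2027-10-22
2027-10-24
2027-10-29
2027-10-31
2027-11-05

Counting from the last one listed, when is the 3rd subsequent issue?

2027-11-14

Gaps: 2, 5, 2, 5 days — not constant, but cyclic with period 2.
The events fall on every Friday and Sunday.
Next Sunday: 2027-11-07.
The following Friday is 2027-11-12.
Next Sunday: 2027-11-14.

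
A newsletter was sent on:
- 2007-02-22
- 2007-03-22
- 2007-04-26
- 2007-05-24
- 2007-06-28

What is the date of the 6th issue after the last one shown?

All dates are Thursdays, 28, 35, 28, 35 days apart.
Specifically, the 4th Thursday of each month.
July 2007 — 4th Thursday is 2007-07-26.
4th Thursday of August 2007: 2007-08-23.
September 2007 — 4th Thursday is 2007-09-27.
4th Thursday of October 2007: 2007-10-25.
November 2007 — 4th Thursday is 2007-11-22.
4th Thursday of December 2007: 2007-12-27.

2007-12-27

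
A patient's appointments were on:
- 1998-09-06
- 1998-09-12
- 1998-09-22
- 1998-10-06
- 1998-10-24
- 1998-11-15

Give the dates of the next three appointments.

Intervals are 6, 10, 14, 18, 22 days — an arithmetic progression with common difference 4.
Next gap: 26 days. 1998-11-15 + 26 days = 1998-12-11.
Next gap: 30 days. 1998-12-11 + 30 days = 1999-01-10.
Next gap: 34 days. 1999-01-10 + 34 days = 1999-02-13.

1998-12-11, 1999-01-10, 1999-02-13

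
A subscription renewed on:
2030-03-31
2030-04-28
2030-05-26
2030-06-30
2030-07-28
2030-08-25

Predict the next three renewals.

2030-09-29, 2030-10-27, 2030-11-24

Every date is a Sunday; gaps 28, 28, 35, 28, 28 days.
Each is the last Sunday of its month (at least one falls on the 29th or later, ruling out '4th Sunday').
Last Sunday of September 2030: 2030-09-29.
October 2030 ends with Sunday 2030-10-27.
November 2030 ends with Sunday 2030-11-24.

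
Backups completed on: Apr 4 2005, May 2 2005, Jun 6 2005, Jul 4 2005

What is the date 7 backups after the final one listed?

Feb 6 2006

All dates are Mondays, 28, 35, 28 days apart.
Specifically, the 1st Monday of each month.
1st Monday of August 2005: Aug 1 2005.
September 2005 — 1st Monday is Sep 5 2005.
1st Monday of October 2005: Oct 3 2005.
1st Monday of November 2005: Nov 7 2005.
December 2005 — 1st Monday is Dec 5 2005.
January 2006 — 1st Monday is Jan 2 2006.
February 2006 — 1st Monday is Feb 6 2006.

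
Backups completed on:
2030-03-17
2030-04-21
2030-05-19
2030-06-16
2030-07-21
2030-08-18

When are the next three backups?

All dates are Sundays, 35, 28, 28, 35, 28 days apart.
Specifically, the 3rd Sunday of each month.
September 2030 — 3rd Sunday is 2030-09-15.
3rd Sunday of October 2030: 2030-10-20.
3rd Sunday of November 2030: 2030-11-17.

2030-09-15, 2030-10-20, 2030-11-17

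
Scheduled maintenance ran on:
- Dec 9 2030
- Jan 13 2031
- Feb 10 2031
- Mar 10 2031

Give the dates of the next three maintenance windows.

These are Mondays at 28- or 35-day spacing (35, 28, 28).
The pattern: 2nd Monday of the month.
2nd Monday of April 2031: Apr 14 2031.
2nd Monday of May 2031: May 12 2031.
June 2031 — 2nd Monday is Jun 9 2031.

Apr 14 2031, May 12 2031, Jun 9 2031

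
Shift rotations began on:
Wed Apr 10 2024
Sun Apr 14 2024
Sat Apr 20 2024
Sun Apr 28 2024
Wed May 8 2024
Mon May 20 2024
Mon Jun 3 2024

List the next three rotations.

Wed Jun 19 2024, Sun Jul 7 2024, Sat Jul 27 2024

Intervals are 4, 6, 8, 10, 12, 14 days — an arithmetic progression with common difference 2.
Next gap: 16 days. Mon Jun 3 2024 + 16 days = Wed Jun 19 2024.
Next gap: 18 days. Wed Jun 19 2024 + 18 days = Sun Jul 7 2024.
Next gap: 20 days. Sun Jul 7 2024 + 20 days = Sat Jul 27 2024.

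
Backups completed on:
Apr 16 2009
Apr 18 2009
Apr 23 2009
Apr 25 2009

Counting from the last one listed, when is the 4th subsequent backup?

Every event lands on a Thursday or Saturday (gaps cycle 2, 5, 2).
So the schedule is: every Thursday and Saturday.
Next Thursday: Apr 30 2009.
Next Saturday: May 2 2009.
Next Thursday: May 7 2009.
Next Saturday: May 9 2009.

May 9 2009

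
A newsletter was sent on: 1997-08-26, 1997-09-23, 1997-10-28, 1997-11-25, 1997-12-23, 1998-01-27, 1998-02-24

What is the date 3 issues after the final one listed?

1998-05-26

These are Tuesdays at 28- or 35-day spacing (28, 35, 28, 28, 35, 28).
The pattern: 4th Tuesday of the month.
4th Tuesday of March 1998: 1998-03-24.
4th Tuesday of April 1998: 1998-04-28.
May 1998 — 4th Tuesday is 1998-05-26.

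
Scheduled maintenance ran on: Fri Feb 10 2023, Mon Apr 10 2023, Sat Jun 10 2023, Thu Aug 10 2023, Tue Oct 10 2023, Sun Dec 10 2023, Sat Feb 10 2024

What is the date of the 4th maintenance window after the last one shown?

Thu Oct 10 2024

Gaps: 59, 61, 61, 61, 61, 62 days — not constant. Every event is on the 10th of the month.
Pattern: the 10th of every 2 months.
Next: April 2024 → Wed Apr 10 2024.
June 2024: Mon Jun 10 2024.
Next: August 2024 → Sat Aug 10 2024.
Next: October 2024 → Thu Oct 10 2024.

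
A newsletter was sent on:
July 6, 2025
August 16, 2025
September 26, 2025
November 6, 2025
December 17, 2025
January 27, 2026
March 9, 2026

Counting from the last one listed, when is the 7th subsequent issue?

December 21, 2026

Gaps between consecutive events: 41, 41, 41, 41, 41, 41 days — a constant 41-day interval.
March 9, 2026 + 41 days = April 19, 2026.
April 19, 2026 + 41 days = May 30, 2026.
May 30, 2026 + 41 days = July 10, 2026.
July 10, 2026 + 41 days = August 20, 2026.
August 20, 2026 + 41 days = September 30, 2026.
September 30, 2026 + 41 days = November 10, 2026.
November 10, 2026 + 41 days = December 21, 2026.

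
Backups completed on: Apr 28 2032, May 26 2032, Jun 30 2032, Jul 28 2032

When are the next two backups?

Aug 25 2032, Sep 29 2032

All Wednesdays; the gaps (28, 35, 28) vary with month length.
This is the last Wednesday of each month.
Last Wednesday of August 2032: Aug 25 2032.
Last Wednesday of September 2032: Sep 29 2032.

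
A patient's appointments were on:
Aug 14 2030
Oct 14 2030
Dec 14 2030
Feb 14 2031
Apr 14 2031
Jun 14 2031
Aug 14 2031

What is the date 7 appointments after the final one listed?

Oct 14 2032

Each date is the 14th; the gaps (61, 61, 62, 59, 61, 61) track the month lengths.
The rule is the 14th of every 2 months.
Next: October 2031 → Oct 14 2031.
Next: December 2031 → Dec 14 2031.
Next: February 2032 → Feb 14 2032.
April 2032: Apr 14 2032.
June 2032: Jun 14 2032.
Next: August 2032 → Aug 14 2032.
October 2032: Oct 14 2032.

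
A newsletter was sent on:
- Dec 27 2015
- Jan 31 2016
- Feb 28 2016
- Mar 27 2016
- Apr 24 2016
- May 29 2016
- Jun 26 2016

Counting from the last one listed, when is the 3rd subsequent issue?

These are Sundays with 35, 28, 28, 28, 35, 28-day gaps.
Each is the final Sunday of its month — Jan 31 2016 is past the 28th, so '4th Sunday' doesn't fit.
July 2016 ends with Sunday Jul 31 2016.
Last Sunday of August 2016: Aug 28 2016.
Last Sunday of September 2016: Sep 25 2016.

Sep 25 2016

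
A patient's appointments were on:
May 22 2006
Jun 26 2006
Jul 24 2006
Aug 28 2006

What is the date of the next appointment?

All dates are Mondays, 35, 28, 35 days apart.
Specifically, the 4th Monday of each month.
4th Monday of September 2006: Sep 25 2006.

Sep 25 2006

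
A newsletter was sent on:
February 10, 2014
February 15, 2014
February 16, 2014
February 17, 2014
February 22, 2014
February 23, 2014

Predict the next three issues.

The gap pattern 5, 1, 1, 5, 1 repeats every 3 events.
These are the Mondays, Saturdays and Sundays of each week.
Next Monday: February 24, 2014.
Next Saturday: March 1, 2014.
The following Sunday is March 2, 2014.

February 24, 2014; March 1, 2014; March 2, 2014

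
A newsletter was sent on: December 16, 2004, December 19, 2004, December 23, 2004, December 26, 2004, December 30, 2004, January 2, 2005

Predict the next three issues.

Gaps: 3, 4, 3, 4, 3 days — not constant, but cyclic with period 2.
The events fall on every Thursday and Sunday.
The following Thursday is January 6, 2005.
The following Sunday is January 9, 2005.
Next Thursday: January 13, 2005.

January 6, 2005; January 9, 2005; January 13, 2005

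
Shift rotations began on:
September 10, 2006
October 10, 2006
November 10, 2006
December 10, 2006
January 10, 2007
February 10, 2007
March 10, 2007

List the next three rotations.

Gaps: 30, 31, 30, 31, 31, 28 days — not constant. Every event is on the 10th of the month.
Pattern: the 10th of each month.
Next: April 2007 → April 10, 2007.
Next: May 2007 → May 10, 2007.
June 2007: June 10, 2007.

April 10, 2007; May 10, 2007; June 10, 2007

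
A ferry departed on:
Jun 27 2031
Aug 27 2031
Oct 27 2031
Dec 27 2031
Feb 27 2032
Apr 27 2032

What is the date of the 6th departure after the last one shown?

The day-of-month is always 27 (61, 61, 61, 62, 60 days between events).
So this recurs on the 27th of every 2 months.
June 2032: Jun 27 2032.
August 2032: Aug 27 2032.
Next: October 2032 → Oct 27 2032.
December 2032: Dec 27 2032.
February 2033: Feb 27 2033.
Next: April 2033 → Apr 27 2033.

Apr 27 2033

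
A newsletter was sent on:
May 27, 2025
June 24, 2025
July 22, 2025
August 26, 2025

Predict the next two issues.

September 23, 2025; October 28, 2025

These are Tuesdays at 28- or 35-day spacing (28, 28, 35).
The pattern: 4th Tuesday of the month.
September 2025 — 4th Tuesday is September 23, 2025.
4th Tuesday of October 2025: October 28, 2025.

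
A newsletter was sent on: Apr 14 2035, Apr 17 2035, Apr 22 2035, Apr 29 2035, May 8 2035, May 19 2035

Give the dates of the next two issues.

Jun 1 2035, Jun 16 2035

Intervals are 3, 5, 7, 9, 11 days — an arithmetic progression with common difference 2.
Next gap: 13 days. May 19 2035 + 13 days = Jun 1 2035.
Next gap: 15 days. Jun 1 2035 + 15 days = Jun 16 2035.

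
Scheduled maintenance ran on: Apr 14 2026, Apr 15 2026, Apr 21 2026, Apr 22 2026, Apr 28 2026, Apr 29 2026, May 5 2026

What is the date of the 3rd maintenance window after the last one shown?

Gaps: 1, 6, 1, 6, 1, 6 days — not constant, but cyclic with period 2.
The events fall on every Tuesday and Wednesday.
Next Wednesday: May 6 2026.
The following Tuesday is May 12 2026.
The following Wednesday is May 13 2026.

May 13 2026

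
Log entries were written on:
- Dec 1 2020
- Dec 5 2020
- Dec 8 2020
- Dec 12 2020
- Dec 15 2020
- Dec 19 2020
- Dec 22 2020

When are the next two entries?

Dec 26 2020, Dec 29 2020

The gap pattern 4, 3, 4, 3, 4, 3 repeats every 2 events.
These are the Tuesdays and Saturdays of each week.
The following Saturday is Dec 26 2020.
Next Tuesday: Dec 29 2020.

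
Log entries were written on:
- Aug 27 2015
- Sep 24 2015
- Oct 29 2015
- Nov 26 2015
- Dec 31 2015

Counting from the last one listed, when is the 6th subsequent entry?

Every date is a Thursday; gaps 28, 35, 28, 35 days.
Each is the last Thursday of its month (at least one falls on the 29th or later, ruling out '4th Thursday').
January 2016 ends with Thursday Jan 28 2016.
Last Thursday of February 2016: Feb 25 2016.
Last Thursday of March 2016: Mar 31 2016.
April 2016 ends with Thursday Apr 28 2016.
May 2016 ends with Thursday May 26 2016.
June 2016 ends with Thursday Jun 30 2016.

Jun 30 2016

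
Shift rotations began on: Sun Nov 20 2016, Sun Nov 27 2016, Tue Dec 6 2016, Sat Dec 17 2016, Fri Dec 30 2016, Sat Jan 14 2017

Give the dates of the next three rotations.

Intervals are 7, 9, 11, 13, 15 days — an arithmetic progression with common difference 2.
Next gap: 17 days. Sat Jan 14 2017 + 17 days = Tue Jan 31 2017.
Next gap: 19 days. Tue Jan 31 2017 + 19 days = Sun Feb 19 2017.
Next gap: 21 days. Sun Feb 19 2017 + 21 days = Sun Mar 12 2017.

Tue Jan 31 2017, Sun Feb 19 2017, Sun Mar 12 2017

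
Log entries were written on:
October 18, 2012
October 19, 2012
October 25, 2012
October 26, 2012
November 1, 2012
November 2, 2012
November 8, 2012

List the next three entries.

November 9, 2012; November 15, 2012; November 16, 2012

Gaps: 1, 6, 1, 6, 1, 6 days — not constant, but cyclic with period 2.
The events fall on every Thursday and Friday.
The following Friday is November 9, 2012.
Next Thursday: November 15, 2012.
Next Friday: November 16, 2012.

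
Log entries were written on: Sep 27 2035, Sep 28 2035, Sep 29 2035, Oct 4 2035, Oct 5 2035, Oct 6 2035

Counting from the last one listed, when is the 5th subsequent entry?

Oct 19 2035

Gaps: 1, 1, 5, 1, 1 days — not constant, but cyclic with period 3.
The events fall on every Thursday, Friday and Saturday.
Next Thursday: Oct 11 2035.
Next Friday: Oct 12 2035.
Next Saturday: Oct 13 2035.
Next Thursday: Oct 18 2035.
Next Friday: Oct 19 2035.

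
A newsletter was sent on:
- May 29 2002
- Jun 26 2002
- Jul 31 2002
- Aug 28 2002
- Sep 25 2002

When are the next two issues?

Oct 30 2002, Nov 27 2002

These are Wednesdays with 28, 35, 28, 28-day gaps.
Each is the final Wednesday of its month — May 29 2002 is past the 28th, so '4th Wednesday' doesn't fit.
Last Wednesday of October 2002: Oct 30 2002.
Last Wednesday of November 2002: Nov 27 2002.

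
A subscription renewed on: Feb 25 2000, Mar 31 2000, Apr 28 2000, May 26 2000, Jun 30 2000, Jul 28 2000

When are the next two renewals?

Aug 25 2000, Sep 29 2000

All Fridays; the gaps (35, 28, 28, 35, 28) vary with month length.
This is the last Friday of each month.
August 2000 ends with Friday Aug 25 2000.
September 2000 ends with Friday Sep 29 2000.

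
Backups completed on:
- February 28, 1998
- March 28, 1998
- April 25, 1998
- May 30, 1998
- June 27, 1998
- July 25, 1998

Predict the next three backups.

August 29, 1998; September 26, 1998; October 31, 1998

All Saturdays; the gaps (28, 28, 35, 28, 28) vary with month length.
This is the last Saturday of each month.
Last Saturday of August 1998: August 29, 1998.
Last Saturday of September 1998: September 26, 1998.
Last Saturday of October 1998: October 31, 1998.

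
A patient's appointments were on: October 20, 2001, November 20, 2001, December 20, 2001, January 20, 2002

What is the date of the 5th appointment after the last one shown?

June 20, 2002

Each date is the 20th; the gaps (31, 30, 31) track the month lengths.
The rule is the 20th of each month.
Next: February 2002 → February 20, 2002.
Next: March 2002 → March 20, 2002.
April 2002: April 20, 2002.
Next: May 2002 → May 20, 2002.
Next: June 2002 → June 20, 2002.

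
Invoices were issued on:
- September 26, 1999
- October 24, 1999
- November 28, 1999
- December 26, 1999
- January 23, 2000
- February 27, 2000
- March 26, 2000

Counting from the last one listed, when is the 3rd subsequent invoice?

These are Sundays at 28- or 35-day spacing (28, 35, 28, 28, 35, 28).
The pattern: 4th Sunday of the month.
4th Sunday of April 2000: April 23, 2000.
May 2000 — 4th Sunday is May 28, 2000.
June 2000 — 4th Sunday is June 25, 2000.

June 25, 2000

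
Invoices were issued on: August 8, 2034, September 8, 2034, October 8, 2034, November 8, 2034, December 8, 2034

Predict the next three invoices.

Each date is the 8th; the gaps (31, 30, 31, 30) track the month lengths.
The rule is the 8th of each month.
January 2035: January 8, 2035.
February 2035: February 8, 2035.
Next: March 2035 → March 8, 2035.

January 8, 2035; February 8, 2035; March 8, 2035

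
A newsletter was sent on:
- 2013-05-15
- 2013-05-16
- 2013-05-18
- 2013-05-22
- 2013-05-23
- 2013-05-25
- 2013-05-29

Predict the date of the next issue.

The gap pattern 1, 2, 4, 1, 2, 4 repeats every 3 events.
These are the Wednesdays, Thursdays and Saturdays of each week.
The following Thursday is 2013-05-30.

2013-05-30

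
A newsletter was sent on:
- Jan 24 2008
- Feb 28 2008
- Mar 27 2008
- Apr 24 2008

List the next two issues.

May 22 2008, Jun 26 2008

These are Thursdays at 28- or 35-day spacing (35, 28, 28).
The pattern: 4th Thursday of the month.
May 2008 — 4th Thursday is May 22 2008.
4th Thursday of June 2008: Jun 26 2008.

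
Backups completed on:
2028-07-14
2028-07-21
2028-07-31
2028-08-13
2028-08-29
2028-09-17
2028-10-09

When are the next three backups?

Intervals are 7, 10, 13, 16, 19, 22 days — an arithmetic progression with common difference 3.
Next gap: 25 days. 2028-10-09 + 25 days = 2028-11-03.
Next gap: 28 days. 2028-11-03 + 28 days = 2028-12-01.
Next gap: 31 days. 2028-12-01 + 31 days = 2029-01-01.

2028-11-03, 2028-12-01, 2029-01-01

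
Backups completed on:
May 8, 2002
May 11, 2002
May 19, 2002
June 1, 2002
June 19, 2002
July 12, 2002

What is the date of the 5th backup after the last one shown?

January 18, 2003

Gaps: 3, 8, 13, 18, 23 days — each gap is 5 larger than the previous one.
Next gap: 28 days. July 12, 2002 + 28 days = August 9, 2002.
Next gap: 33 days. August 9, 2002 + 33 days = September 11, 2002.
Next gap: 38 days. September 11, 2002 + 38 days = October 19, 2002.
Next gap: 43 days. October 19, 2002 + 43 days = December 1, 2002.
Next gap: 48 days. December 1, 2002 + 48 days = January 18, 2003.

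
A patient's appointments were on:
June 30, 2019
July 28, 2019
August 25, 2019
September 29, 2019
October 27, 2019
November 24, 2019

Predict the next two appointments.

December 29, 2019; January 26, 2020

All Sundays; the gaps (28, 28, 35, 28, 28) vary with month length.
This is the last Sunday of each month.
December 2019 ends with Sunday December 29, 2019.
Last Sunday of January 2020: January 26, 2020.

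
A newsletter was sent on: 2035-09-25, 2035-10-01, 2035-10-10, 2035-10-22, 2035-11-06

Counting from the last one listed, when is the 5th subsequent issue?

The spacing grows by 3 each time: 6, 9, 12, 15 days.
Next gap: 18 days. 2035-11-06 + 18 days = 2035-11-24.
Next gap: 21 days. 2035-11-24 + 21 days = 2035-12-15.
Next gap: 24 days. 2035-12-15 + 24 days = 2036-01-08.
Next gap: 27 days. 2036-01-08 + 27 days = 2036-02-04.
Next gap: 30 days. 2036-02-04 + 30 days = 2036-03-05.

2036-03-05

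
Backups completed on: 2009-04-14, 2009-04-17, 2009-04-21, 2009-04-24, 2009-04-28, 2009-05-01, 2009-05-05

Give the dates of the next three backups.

2009-05-08, 2009-05-12, 2009-05-15

Gaps: 3, 4, 3, 4, 3, 4 days — not constant, but cyclic with period 2.
The events fall on every Tuesday and Friday.
The following Friday is 2009-05-08.
Next Tuesday: 2009-05-12.
The following Friday is 2009-05-15.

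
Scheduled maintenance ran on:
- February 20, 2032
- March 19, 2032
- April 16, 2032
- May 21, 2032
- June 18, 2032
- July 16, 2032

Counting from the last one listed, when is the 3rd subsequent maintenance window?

Gaps: 28, 28, 35, 28, 28 days — a mix of 28 and 35. Every date is a Friday.
Each is the 3rd Friday of its month.
3rd Friday of August 2032: August 20, 2032.
September 2032 — 3rd Friday is September 17, 2032.
3rd Friday of October 2032: October 15, 2032.

October 15, 2032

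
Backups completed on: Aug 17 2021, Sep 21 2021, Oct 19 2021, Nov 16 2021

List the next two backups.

All dates are Tuesdays, 35, 28, 28 days apart.
Specifically, the 3rd Tuesday of each month.
3rd Tuesday of December 2021: Dec 21 2021.
January 2022 — 3rd Tuesday is Jan 18 2022.

Dec 21 2021, Jan 18 2022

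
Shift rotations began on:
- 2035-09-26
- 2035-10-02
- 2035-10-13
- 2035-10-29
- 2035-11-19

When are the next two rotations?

The spacing grows by 5 each time: 6, 11, 16, 21 days.
Next gap: 26 days. 2035-11-19 + 26 days = 2035-12-15.
Next gap: 31 days. 2035-12-15 + 31 days = 2036-01-15.

2035-12-15, 2036-01-15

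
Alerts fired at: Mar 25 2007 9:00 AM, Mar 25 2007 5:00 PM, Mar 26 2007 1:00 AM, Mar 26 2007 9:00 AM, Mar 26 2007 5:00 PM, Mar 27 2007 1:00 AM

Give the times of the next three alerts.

The interval is a steady 8 hours (8, 8, 8, 8, 8).
Mar 27 2007 1:00 AM + 8 h = Mar 27 2007 9:00 AM.
Mar 27 2007 9:00 AM + 8 h = Mar 27 2007 5:00 PM.
Mar 27 2007 5:00 PM + 8 h = Mar 28 2007 1:00 AM.

Mar 27 2007 9:00 AM, Mar 27 2007 5:00 PM, Mar 28 2007 1:00 AM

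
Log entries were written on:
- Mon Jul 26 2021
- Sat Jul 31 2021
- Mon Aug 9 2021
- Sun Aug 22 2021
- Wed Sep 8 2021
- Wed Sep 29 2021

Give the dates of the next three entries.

Intervals are 5, 9, 13, 17, 21 days — an arithmetic progression with common difference 4.
Next gap: 25 days. Wed Sep 29 2021 + 25 days = Sun Oct 24 2021.
Next gap: 29 days. Sun Oct 24 2021 + 29 days = Mon Nov 22 2021.
Next gap: 33 days. Mon Nov 22 2021 + 33 days = Sat Dec 25 2021.

Sun Oct 24 2021, Mon Nov 22 2021, Sat Dec 25 2021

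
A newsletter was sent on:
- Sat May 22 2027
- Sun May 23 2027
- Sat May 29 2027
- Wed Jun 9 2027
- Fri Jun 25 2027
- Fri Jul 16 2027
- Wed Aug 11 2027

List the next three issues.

Sat Sep 11 2027, Sun Oct 17 2027, Sat Nov 27 2027

Intervals are 1, 6, 11, 16, 21, 26 days — an arithmetic progression with common difference 5.
Next gap: 31 days. Wed Aug 11 2027 + 31 days = Sat Sep 11 2027.
Next gap: 36 days. Sat Sep 11 2027 + 36 days = Sun Oct 17 2027.
Next gap: 41 days. Sun Oct 17 2027 + 41 days = Sat Nov 27 2027.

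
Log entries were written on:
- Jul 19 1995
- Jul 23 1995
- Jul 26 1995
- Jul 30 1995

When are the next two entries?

Aug 2 1995, Aug 6 1995

Every event lands on a Wednesday or Sunday (gaps cycle 4, 3, 4).
So the schedule is: every Wednesday and Sunday.
The following Wednesday is Aug 2 1995.
Next Sunday: Aug 6 1995.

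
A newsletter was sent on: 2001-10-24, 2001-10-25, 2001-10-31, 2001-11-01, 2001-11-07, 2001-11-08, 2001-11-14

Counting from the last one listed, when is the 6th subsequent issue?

Every event lands on a Wednesday or Thursday (gaps cycle 1, 6, 1, 6, 1, 6).
So the schedule is: every Wednesday and Thursday.
The following Thursday is 2001-11-15.
The following Wednesday is 2001-11-21.
The following Thursday is 2001-11-22.
Next Wednesday: 2001-11-28.
The following Thursday is 2001-11-29.
The following Wednesday is 2001-12-05.

2001-12-05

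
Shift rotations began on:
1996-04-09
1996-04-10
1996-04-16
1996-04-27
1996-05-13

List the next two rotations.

Gaps: 1, 6, 11, 16 days — each gap is 5 larger than the previous one.
Next gap: 21 days. 1996-05-13 + 21 days = 1996-06-03.
Next gap: 26 days. 1996-06-03 + 26 days = 1996-06-29.

1996-06-03, 1996-06-29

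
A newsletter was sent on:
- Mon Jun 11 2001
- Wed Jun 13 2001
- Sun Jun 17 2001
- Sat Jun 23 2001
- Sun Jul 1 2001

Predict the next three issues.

Wed Jul 11 2001, Mon Jul 23 2001, Mon Aug 6 2001

Gaps: 2, 4, 6, 8 days — each gap is 2 larger than the previous one.
Next gap: 10 days. Sun Jul 1 2001 + 10 days = Wed Jul 11 2001.
Next gap: 12 days. Wed Jul 11 2001 + 12 days = Mon Jul 23 2001.
Next gap: 14 days. Mon Jul 23 2001 + 14 days = Mon Aug 6 2001.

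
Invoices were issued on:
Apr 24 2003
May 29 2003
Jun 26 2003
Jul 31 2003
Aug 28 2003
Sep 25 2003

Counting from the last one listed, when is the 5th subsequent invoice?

Feb 26 2004

These are Thursdays with 35, 28, 35, 28, 28-day gaps.
Each is the final Thursday of its month — May 29 2003 is past the 28th, so '4th Thursday' doesn't fit.
October 2003 ends with Thursday Oct 30 2003.
November 2003 ends with Thursday Nov 27 2003.
December 2003 ends with Thursday Dec 25 2003.
January 2004 ends with Thursday Jan 29 2004.
Last Thursday of February 2004: Feb 26 2004.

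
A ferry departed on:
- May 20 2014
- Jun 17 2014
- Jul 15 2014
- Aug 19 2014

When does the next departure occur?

These are Tuesdays at 28- or 35-day spacing (28, 28, 35).
The pattern: 3rd Tuesday of the month.
3rd Tuesday of September 2014: Sep 16 2014.

Sep 16 2014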